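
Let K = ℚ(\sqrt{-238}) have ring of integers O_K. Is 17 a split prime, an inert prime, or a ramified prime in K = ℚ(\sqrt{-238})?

p ramifies

d = -238 ≡ 2 (mod 4), so O_K = ℤ[√-238] and disc(K) = 4d = -952.
17 divides disc(K) = -952, so 17 ramifies.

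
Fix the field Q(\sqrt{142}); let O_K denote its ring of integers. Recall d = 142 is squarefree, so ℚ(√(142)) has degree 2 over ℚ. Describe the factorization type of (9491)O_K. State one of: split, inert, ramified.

split — (9491) = 𝔭₁𝔭₂ with 𝔭₁ ≠ 𝔭₂

142 mod 4 = 2, hence disc K = 4·142 = 568 and O_K = ℤ[√142].
9491 ∤ 568, so 9491 is unramified.
Euler's criterion: 142^4745 mod 9491 = 1. Thus (142|9491) = 1.
(142/9491) = 1, so 9491 splits.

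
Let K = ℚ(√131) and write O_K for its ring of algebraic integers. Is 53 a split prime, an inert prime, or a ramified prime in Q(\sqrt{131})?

d = 131 ≡ 3 (mod 4), so O_K = ℤ[√131] and disc(K) = 4d = 524.
disc(K) = 524 is not divisible by 53; 53 is unramified.
(131/53) = 25^26 mod 53 = 1, giving Legendre symbol 1.
d is a quadratic residue mod p, hence 53 splits in O_K.

split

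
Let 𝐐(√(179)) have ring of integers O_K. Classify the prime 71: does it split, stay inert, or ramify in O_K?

split — (71) = 𝔭₁𝔭₂ with 𝔭₁ ≠ 𝔭₂

179 mod 4 = 3, hence disc K = 4·179 = 716 and O_K = ℤ[√179].
Since gcd(71, 716) = 1 the prime 71 does not ramify.
Euler's criterion: 179^35 mod 71 = 1. Thus (179|71) = 1.
Legendre symbol 1 ⇒ 71 is split.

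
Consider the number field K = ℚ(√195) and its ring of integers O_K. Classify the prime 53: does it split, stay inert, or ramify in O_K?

195 mod 4 = 3, hence disc K = 4·195 = 780 and O_K = ℤ[√195].
disc(K) = 780 is not divisible by 53; 53 is unramified.
Compute (195/53) via Euler: 36^((53-1)/2) mod 53 = 1, so (195/53) = 1.
Legendre symbol 1 ⇒ 53 is split.

53 splits in O_K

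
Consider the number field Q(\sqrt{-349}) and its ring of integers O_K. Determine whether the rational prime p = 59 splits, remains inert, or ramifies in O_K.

splits completely

Since -349 ≢ 1 mod 4, the ring of integers is ℤ[√-349] with discriminant 4·(-349) = -1396.
disc(K) = -1396 is not divisible by 59; 59 is unramified.
Euler's criterion: (-349)^29 mod 59 = 1. Thus (-349|59) = 1.
d is a quadratic residue mod p, hence 59 splits in O_K.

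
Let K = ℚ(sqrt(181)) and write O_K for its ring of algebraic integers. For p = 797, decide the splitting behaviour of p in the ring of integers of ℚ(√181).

d = 181 ≡ 1 (mod 4), so O_K = ℤ[(1+√181)/2] and disc(K) = d = 181.
disc(K) = 181 is not divisible by 797; 797 is unramified.
Euler's criterion: 181^398 mod 797 = 1. Thus (181|797) = 1.
Legendre symbol 1 ⇒ 797 is split.

split — (797) = 𝔭₁𝔭₂ with 𝔭₁ ≠ 𝔭₂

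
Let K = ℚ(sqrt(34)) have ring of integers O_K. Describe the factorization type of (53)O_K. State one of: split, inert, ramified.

Since 34 ≢ 1 mod 4, the ring of integers is ℤ[√34] with discriminant 4·34 = 136.
53 ∤ 136, so 53 is unramified.
Compute (34/53) via Euler: 34^((53-1)/2) mod 53 = 52, so (34/53) = -1.
(34/53) = -1, so 53 is inert.

53 remains inert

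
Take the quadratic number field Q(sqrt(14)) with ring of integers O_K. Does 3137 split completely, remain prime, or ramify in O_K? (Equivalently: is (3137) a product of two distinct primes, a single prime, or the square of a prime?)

Since 14 ≢ 1 mod 4, the ring of integers is ℤ[√14] with discriminant 4·14 = 56.
3137 ∤ 56, so 3137 is unramified.
Euler's criterion: 14^1568 mod 3137 = 1. Thus (14|3137) = 1.
(14/3137) = 1, so 3137 splits.

3137 splits in O_K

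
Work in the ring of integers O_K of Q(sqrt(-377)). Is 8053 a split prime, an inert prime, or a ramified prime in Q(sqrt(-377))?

8053 remains inert

-377 mod 4 = 3, hence disc K = 4·(-377) = -1508 and O_K = ℤ[√-377].
8053 ∤ -1508, so 8053 is unramified.
(-377/8053) = 7676^4026 mod 8053 = 8052, giving Legendre symbol -1.
Legendre symbol -1 ⇒ 8053 is inert.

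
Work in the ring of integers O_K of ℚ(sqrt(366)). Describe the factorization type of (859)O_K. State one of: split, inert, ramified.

d = 366 ≡ 2 (mod 4), so O_K = ℤ[√366] and disc(K) = 4d = 1464.
disc(K) = 1464 is not divisible by 859; 859 is unramified.
Legendre symbol by Euler's criterion: (366/859) ≡ 366^429 ≡ 1 (mod 859), i.e. (366/859) = 1.
d is a quadratic residue mod p, hence 859 splits in O_K.

p splits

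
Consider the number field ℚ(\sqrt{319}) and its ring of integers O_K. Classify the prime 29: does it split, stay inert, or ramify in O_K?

319 mod 4 = 3, hence disc K = 4·319 = 1276 and O_K = ℤ[√319].
disc(K) = 1276 = 29·44, so p = 29 is ramified.

ramifies in O_K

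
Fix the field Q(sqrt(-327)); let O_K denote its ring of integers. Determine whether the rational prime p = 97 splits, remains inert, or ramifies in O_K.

split — (97) = 𝔭₁𝔭₂ with 𝔭₁ ≠ 𝔭₂

d = -327 ≡ 1 (mod 4), so O_K = ℤ[(1+√-327)/2] and disc(K) = d = -327.
Since gcd(97, -327) = 1 the prime 97 does not ramify.
(-327/97) = 61^48 mod 97 = 1, giving Legendre symbol 1.
Legendre symbol 1 ⇒ 97 is split.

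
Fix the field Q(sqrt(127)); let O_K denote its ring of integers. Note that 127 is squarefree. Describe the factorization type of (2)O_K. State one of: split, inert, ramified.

Since 127 ≢ 1 mod 4, the ring of integers is ℤ[√127] with discriminant 4·127 = 508.
disc(K) = 508 = 2·254, so p = 2 is ramified.

2 is ramified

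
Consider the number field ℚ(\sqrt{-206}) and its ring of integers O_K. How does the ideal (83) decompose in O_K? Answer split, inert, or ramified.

-206 mod 4 = 2, hence disc K = 4·(-206) = -824 and O_K = ℤ[√-206].
83 ∤ -824, so 83 is unramified.
Legendre symbol by Euler's criterion: (-206/83) ≡ (-206)^41 ≡ 82 (mod 83), i.e. (-206/83) = -1.
d is a non-residue mod p, hence 83 remains inert in O_K.

83 remains inert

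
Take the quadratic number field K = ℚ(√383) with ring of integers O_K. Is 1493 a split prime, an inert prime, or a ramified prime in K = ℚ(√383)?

split

d = 383 ≡ 3 (mod 4), so O_K = ℤ[√383] and disc(K) = 4d = 1532.
1493 ∤ 1532, so 1493 is unramified.
(383/1493) = 383^746 mod 1493 = 1, giving Legendre symbol 1.
d is a quadratic residue mod p, hence 1493 splits in O_K.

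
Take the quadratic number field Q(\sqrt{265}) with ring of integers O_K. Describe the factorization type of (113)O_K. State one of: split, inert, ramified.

inert — (113) stays prime in O_K

d = 265 ≡ 1 (mod 4), so O_K = ℤ[(1+√265)/2] and disc(K) = d = 265.
Since gcd(113, 265) = 1 the prime 113 does not ramify.
Legendre symbol by Euler's criterion: (265/113) ≡ 265^56 ≡ 112 (mod 113), i.e. (265/113) = -1.
(265/113) = -1, so 113 is inert.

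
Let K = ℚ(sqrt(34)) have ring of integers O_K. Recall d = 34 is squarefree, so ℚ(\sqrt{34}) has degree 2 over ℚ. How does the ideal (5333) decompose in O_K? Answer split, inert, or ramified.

split — (5333) = 𝔭₁𝔭₂ with 𝔭₁ ≠ 𝔭₂

d = 34 ≡ 2 (mod 4), so O_K = ℤ[√34] and disc(K) = 4d = 136.
5333 ∤ 136, so 5333 is unramified.
(34/5333) = 34^2666 mod 5333 = 1, giving Legendre symbol 1.
Legendre symbol 1 ⇒ 5333 is split.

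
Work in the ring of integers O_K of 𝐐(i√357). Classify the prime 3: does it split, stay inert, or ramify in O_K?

-357 mod 4 = 3, hence disc K = 4·(-357) = -1428 and O_K = ℤ[√-357].
3 divides disc(K) = -1428, so 3 ramifies.

ramifies in O_K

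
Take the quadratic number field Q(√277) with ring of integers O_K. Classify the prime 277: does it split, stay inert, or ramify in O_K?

ramified — (277) = 𝔭²

Since 277 ≡ 1 mod 4, the ring of integers is ℤ[(1+√277)/2] with discriminant 277.
Ramification test: 277 | 277. The prime 277 ramifies in K.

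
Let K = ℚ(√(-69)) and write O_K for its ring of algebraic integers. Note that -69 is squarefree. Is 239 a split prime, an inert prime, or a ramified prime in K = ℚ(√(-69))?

d = -69 ≡ 3 (mod 4), so O_K = ℤ[√-69] and disc(K) = 4d = -276.
239 ∤ -276, so 239 is unramified.
Euler's criterion: (-69)^119 mod 239 = 1. Thus (-69|239) = 1.
(-69/239) = 1, so 239 splits.

split — (239) = 𝔭₁𝔭₂ with 𝔭₁ ≠ 𝔭₂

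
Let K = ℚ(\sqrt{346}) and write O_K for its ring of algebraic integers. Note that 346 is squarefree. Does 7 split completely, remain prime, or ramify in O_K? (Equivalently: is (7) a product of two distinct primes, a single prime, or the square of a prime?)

Since 346 ≢ 1 mod 4, the ring of integers is ℤ[√346] with discriminant 4·346 = 1384.
Since gcd(7, 1384) = 1 the prime 7 does not ramify.
Legendre symbol by Euler's criterion: (346/7) ≡ 346^3 ≡ 6 (mod 7), i.e. (346/7) = -1.
(346/7) = -1, so 7 is inert.

inert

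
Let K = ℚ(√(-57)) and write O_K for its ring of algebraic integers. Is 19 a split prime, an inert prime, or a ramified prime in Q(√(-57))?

19 is ramified

Since -57 ≢ 1 mod 4, the ring of integers is ℤ[√-57] with discriminant 4·(-57) = -228.
disc(K) = -228 = 19·(-12), so p = 19 is ramified.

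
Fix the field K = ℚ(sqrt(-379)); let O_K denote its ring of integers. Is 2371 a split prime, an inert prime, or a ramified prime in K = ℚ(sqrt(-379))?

d = -379 ≡ 1 (mod 4), so O_K = ℤ[(1+√-379)/2] and disc(K) = d = -379.
Since gcd(2371, -379) = 1 the prime 2371 does not ramify.
Legendre symbol by Euler's criterion: (-379/2371) ≡ (-379)^1185 ≡ 1 (mod 2371), i.e. (-379/2371) = 1.
d is a quadratic residue mod p, hence 2371 splits in O_K.

split — (2371) = 𝔭₁𝔭₂ with 𝔭₁ ≠ 𝔭₂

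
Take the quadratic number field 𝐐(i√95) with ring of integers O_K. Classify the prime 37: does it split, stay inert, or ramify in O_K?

-95 mod 4 = 1, hence disc K = -95 and O_K = ℤ[(1+√-95)/2].
disc(K) = -95 is not divisible by 37; 37 is unramified.
(-95/37) = 16^18 mod 37 = 1, giving Legendre symbol 1.
(-95/37) = 1, so 37 splits.

37 splits in O_K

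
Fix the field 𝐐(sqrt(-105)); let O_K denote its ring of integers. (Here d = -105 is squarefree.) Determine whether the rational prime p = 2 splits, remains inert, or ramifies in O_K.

d = -105 ≡ 3 (mod 4), so O_K = ℤ[√-105] and disc(K) = 4d = -420.
2 divides disc(K) = -420, so 2 ramifies.

2 is ramified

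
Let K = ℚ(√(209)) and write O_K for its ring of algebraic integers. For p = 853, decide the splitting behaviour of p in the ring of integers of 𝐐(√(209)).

853 remains inert

Since 209 ≡ 1 mod 4, the ring of integers is ℤ[(1+√209)/2] with discriminant 209.
853 ∤ 209, so 853 is unramified.
Euler's criterion: 209^426 mod 853 = 852. Thus (209|853) = -1.
(209/853) = -1, so 853 is inert.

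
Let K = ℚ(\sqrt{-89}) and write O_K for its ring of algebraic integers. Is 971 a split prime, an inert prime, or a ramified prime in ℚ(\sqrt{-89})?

Since -89 ≢ 1 mod 4, the ring of integers is ℤ[√-89] with discriminant 4·(-89) = -356.
disc(K) = -356 is not divisible by 971; 971 is unramified.
(-89/971) = 882^485 mod 971 = 970, giving Legendre symbol -1.
(-89/971) = -1, so 971 is inert.

p is inert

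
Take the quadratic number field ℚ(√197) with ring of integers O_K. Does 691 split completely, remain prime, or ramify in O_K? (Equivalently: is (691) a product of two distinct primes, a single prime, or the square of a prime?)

Since 197 ≡ 1 mod 4, the ring of integers is ℤ[(1+√197)/2] with discriminant 197.
Since gcd(691, 197) = 1 the prime 691 does not ramify.
Euler's criterion: 197^345 mod 691 = 1. Thus (197|691) = 1.
Legendre symbol 1 ⇒ 691 is split.

691 splits in O_K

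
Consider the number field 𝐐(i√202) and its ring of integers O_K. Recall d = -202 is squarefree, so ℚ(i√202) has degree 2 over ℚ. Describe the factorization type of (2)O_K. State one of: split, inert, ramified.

-202 mod 4 = 2, hence disc K = 4·(-202) = -808 and O_K = ℤ[√-202].
Ramification test: 2 | -808. The prime 2 ramifies in K.

ramified — (2) = 𝔭²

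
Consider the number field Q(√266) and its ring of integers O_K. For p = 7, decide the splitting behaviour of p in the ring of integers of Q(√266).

266 mod 4 = 2, hence disc K = 4·266 = 1064 and O_K = ℤ[√266].
disc(K) = 1064 = 7·152, so p = 7 is ramified.

ramified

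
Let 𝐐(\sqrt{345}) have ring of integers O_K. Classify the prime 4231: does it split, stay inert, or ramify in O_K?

remains prime (inert)

345 mod 4 = 1, hence disc K = 345 and O_K = ℤ[(1+√345)/2].
4231 ∤ 345, so 4231 is unramified.
(345/4231) = 345^2115 mod 4231 = 4230, giving Legendre symbol -1.
d is a non-residue mod p, hence 4231 remains inert in O_K.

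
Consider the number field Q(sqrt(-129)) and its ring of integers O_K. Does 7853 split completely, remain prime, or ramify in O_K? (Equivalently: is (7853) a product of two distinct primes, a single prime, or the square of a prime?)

-129 mod 4 = 3, hence disc K = 4·(-129) = -516 and O_K = ℤ[√-129].
disc(K) = -516 is not divisible by 7853; 7853 is unramified.
Legendre symbol by Euler's criterion: (-129/7853) ≡ (-129)^3926 ≡ 1 (mod 7853), i.e. (-129/7853) = 1.
Legendre symbol 1 ⇒ 7853 is split.

split — (7853) = 𝔭₁𝔭₂ with 𝔭₁ ≠ 𝔭₂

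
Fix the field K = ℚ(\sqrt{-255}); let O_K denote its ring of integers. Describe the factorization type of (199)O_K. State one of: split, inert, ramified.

inert — (199) stays prime in O_K

d = -255 ≡ 1 (mod 4), so O_K = ℤ[(1+√-255)/2] and disc(K) = d = -255.
199 ∤ -255, so 199 is unramified.
Compute (-255/199) via Euler: 143^((199-1)/2) mod 199 = 198, so (-255/199) = -1.
(-255/199) = -1, so 199 is inert.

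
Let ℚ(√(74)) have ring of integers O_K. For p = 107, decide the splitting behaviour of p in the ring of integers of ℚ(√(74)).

inert

d = 74 ≡ 2 (mod 4), so O_K = ℤ[√74] and disc(K) = 4d = 296.
disc(K) = 296 is not divisible by 107; 107 is unramified.
Legendre symbol by Euler's criterion: (74/107) ≡ 74^53 ≡ 106 (mod 107), i.e. (74/107) = -1.
d is a non-residue mod p, hence 107 remains inert in O_K.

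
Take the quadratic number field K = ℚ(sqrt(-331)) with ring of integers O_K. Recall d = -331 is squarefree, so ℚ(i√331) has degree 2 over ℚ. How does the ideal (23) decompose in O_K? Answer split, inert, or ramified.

23 remains inert

Since -331 ≡ 1 mod 4, the ring of integers is ℤ[(1+√-331)/2] with discriminant -331.
23 ∤ -331, so 23 is unramified.
Compute (-331/23) via Euler: 14^((23-1)/2) mod 23 = 22, so (-331/23) = -1.
d is a non-residue mod p, hence 23 remains inert in O_K.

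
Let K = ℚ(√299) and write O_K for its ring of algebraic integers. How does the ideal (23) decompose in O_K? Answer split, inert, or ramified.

299 mod 4 = 3, hence disc K = 4·299 = 1196 and O_K = ℤ[√299].
23 divides disc(K) = 1196, so 23 ramifies.

ramified — (23) = 𝔭²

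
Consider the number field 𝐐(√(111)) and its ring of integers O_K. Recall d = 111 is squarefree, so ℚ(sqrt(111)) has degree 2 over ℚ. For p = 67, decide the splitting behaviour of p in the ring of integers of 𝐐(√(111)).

inert — (67) stays prime in O_K

d = 111 ≡ 3 (mod 4), so O_K = ℤ[√111] and disc(K) = 4d = 444.
67 ∤ 444, so 67 is unramified.
Legendre symbol by Euler's criterion: (111/67) ≡ 111^33 ≡ 66 (mod 67), i.e. (111/67) = -1.
(111/67) = -1, so 67 is inert.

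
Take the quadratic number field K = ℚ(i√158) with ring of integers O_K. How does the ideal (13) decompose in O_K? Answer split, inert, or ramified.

d = -158 ≡ 2 (mod 4), so O_K = ℤ[√-158] and disc(K) = 4d = -632.
Since gcd(13, -632) = 1 the prime 13 does not ramify.
Compute (-158/13) via Euler: 11^((13-1)/2) mod 13 = 12, so (-158/13) = -1.
d is a non-residue mod p, hence 13 remains inert in O_K.

remains prime (inert)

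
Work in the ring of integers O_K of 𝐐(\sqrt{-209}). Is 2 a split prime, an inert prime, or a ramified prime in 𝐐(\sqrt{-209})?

ramified

Since -209 ≢ 1 mod 4, the ring of integers is ℤ[√-209] with discriminant 4·(-209) = -836.
disc(K) = -836 = 2·(-418), so p = 2 is ramified.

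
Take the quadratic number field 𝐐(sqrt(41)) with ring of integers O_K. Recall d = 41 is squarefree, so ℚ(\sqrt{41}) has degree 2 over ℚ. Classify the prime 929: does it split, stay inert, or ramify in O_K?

inert — (929) stays prime in O_K

d = 41 ≡ 1 (mod 4), so O_K = ℤ[(1+√41)/2] and disc(K) = d = 41.
929 ∤ 41, so 929 is unramified.
Compute (41/929) via Euler: 41^((929-1)/2) mod 929 = 928, so (41/929) = -1.
Legendre symbol -1 ⇒ 929 is inert.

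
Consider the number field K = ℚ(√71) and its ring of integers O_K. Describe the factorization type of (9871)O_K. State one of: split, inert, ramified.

71 mod 4 = 3, hence disc K = 4·71 = 284 and O_K = ℤ[√71].
Since gcd(9871, 284) = 1 the prime 9871 does not ramify.
Compute (71/9871) via Euler: 71^((9871-1)/2) mod 9871 = 9870, so (71/9871) = -1.
Legendre symbol -1 ⇒ 9871 is inert.

remains prime (inert)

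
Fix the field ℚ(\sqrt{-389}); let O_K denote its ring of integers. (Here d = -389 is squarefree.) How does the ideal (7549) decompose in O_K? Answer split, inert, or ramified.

inert

-389 mod 4 = 3, hence disc K = 4·(-389) = -1556 and O_K = ℤ[√-389].
Since gcd(7549, -1556) = 1 the prime 7549 does not ramify.
Legendre symbol by Euler's criterion: (-389/7549) ≡ (-389)^3774 ≡ 7548 (mod 7549), i.e. (-389/7549) = -1.
Legendre symbol -1 ⇒ 7549 is inert.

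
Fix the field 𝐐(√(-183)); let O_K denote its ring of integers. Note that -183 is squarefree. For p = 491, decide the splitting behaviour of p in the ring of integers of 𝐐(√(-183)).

p is inert

-183 mod 4 = 1, hence disc K = -183 and O_K = ℤ[(1+√-183)/2].
491 ∤ -183, so 491 is unramified.
(-183/491) = 308^245 mod 491 = 490, giving Legendre symbol -1.
d is a non-residue mod p, hence 491 remains inert in O_K.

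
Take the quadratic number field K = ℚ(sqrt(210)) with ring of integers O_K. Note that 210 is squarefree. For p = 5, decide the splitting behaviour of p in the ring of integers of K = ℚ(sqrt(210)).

Since 210 ≢ 1 mod 4, the ring of integers is ℤ[√210] with discriminant 4·210 = 840.
5 divides disc(K) = 840, so 5 ramifies.

ramified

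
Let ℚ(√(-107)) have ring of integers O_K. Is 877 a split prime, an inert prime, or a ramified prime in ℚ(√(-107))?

p is inert

d = -107 ≡ 1 (mod 4), so O_K = ℤ[(1+√-107)/2] and disc(K) = d = -107.
Since gcd(877, -107) = 1 the prime 877 does not ramify.
Euler's criterion: (-107)^438 mod 877 = 876. Thus (-107|877) = -1.
Legendre symbol -1 ⇒ 877 is inert.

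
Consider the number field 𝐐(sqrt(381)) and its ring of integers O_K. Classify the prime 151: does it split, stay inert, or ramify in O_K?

inert

Since 381 ≡ 1 mod 4, the ring of integers is ℤ[(1+√381)/2] with discriminant 381.
Since gcd(151, 381) = 1 the prime 151 does not ramify.
Compute (381/151) via Euler: 79^((151-1)/2) mod 151 = 150, so (381/151) = -1.
d is a non-residue mod p, hence 151 remains inert in O_K.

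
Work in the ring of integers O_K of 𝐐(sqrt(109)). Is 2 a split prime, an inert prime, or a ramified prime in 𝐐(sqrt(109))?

d = 109 ≡ 1 (mod 4), so O_K = ℤ[(1+√109)/2] and disc(K) = d = 109.
disc(K) = 109 is not divisible by 2; 2 is unramified.
For p = 2 with d ≡ 1 (mod 4): d mod 8 = 5, so 2 is inert.

remains prime (inert)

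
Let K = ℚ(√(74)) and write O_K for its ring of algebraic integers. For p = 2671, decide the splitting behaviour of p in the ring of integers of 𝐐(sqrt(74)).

74 mod 4 = 2, hence disc K = 4·74 = 296 and O_K = ℤ[√74].
disc(K) = 296 is not divisible by 2671; 2671 is unramified.
(74/2671) = 74^1335 mod 2671 = 1, giving Legendre symbol 1.
Legendre symbol 1 ⇒ 2671 is split.

splits completely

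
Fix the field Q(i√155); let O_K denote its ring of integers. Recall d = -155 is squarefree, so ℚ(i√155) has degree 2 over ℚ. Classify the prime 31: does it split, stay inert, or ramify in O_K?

d = -155 ≡ 1 (mod 4), so O_K = ℤ[(1+√-155)/2] and disc(K) = d = -155.
31 divides disc(K) = -155, so 31 ramifies.

ramifies in O_K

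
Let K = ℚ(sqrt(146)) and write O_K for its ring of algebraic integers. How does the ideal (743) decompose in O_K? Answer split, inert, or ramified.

inert — (743) stays prime in O_K

Since 146 ≢ 1 mod 4, the ring of integers is ℤ[√146] with discriminant 4·146 = 584.
Since gcd(743, 584) = 1 the prime 743 does not ramify.
Compute (146/743) via Euler: 146^((743-1)/2) mod 743 = 742, so (146/743) = -1.
(146/743) = -1, so 743 is inert.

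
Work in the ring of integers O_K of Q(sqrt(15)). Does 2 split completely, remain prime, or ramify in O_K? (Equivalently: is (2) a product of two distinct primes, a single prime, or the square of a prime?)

2 is ramified

d = 15 ≡ 3 (mod 4), so O_K = ℤ[√15] and disc(K) = 4d = 60.
Ramification test: 2 | 60. The prime 2 ramifies in K.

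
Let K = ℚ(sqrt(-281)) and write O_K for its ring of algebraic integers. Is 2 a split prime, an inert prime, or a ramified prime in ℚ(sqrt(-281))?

Since -281 ≢ 1 mod 4, the ring of integers is ℤ[√-281] with discriminant 4·(-281) = -1124.
disc(K) = -1124 = 2·(-562), so p = 2 is ramified.

ramified — (2) = 𝔭²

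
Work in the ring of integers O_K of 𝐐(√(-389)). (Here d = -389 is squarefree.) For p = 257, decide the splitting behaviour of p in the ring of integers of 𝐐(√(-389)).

inert — (257) stays prime in O_K

Since -389 ≢ 1 mod 4, the ring of integers is ℤ[√-389] with discriminant 4·(-389) = -1556.
Since gcd(257, -1556) = 1 the prime 257 does not ramify.
(-389/257) = 125^128 mod 257 = 256, giving Legendre symbol -1.
(-389/257) = -1, so 257 is inert.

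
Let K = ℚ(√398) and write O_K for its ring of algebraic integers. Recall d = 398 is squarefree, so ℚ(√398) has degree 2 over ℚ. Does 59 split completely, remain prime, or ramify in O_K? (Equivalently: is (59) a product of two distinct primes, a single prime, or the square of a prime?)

d = 398 ≡ 2 (mod 4), so O_K = ℤ[√398] and disc(K) = 4d = 1592.
Since gcd(59, 1592) = 1 the prime 59 does not ramify.
(398/59) = 44^29 mod 59 = 58, giving Legendre symbol -1.
d is a non-residue mod p, hence 59 remains inert in O_K.

p is inert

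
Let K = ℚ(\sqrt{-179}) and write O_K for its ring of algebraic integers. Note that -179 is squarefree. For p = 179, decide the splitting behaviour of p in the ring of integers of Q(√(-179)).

Since -179 ≡ 1 mod 4, the ring of integers is ℤ[(1+√-179)/2] with discriminant -179.
disc(K) = -179 = 179·(-1), so p = 179 is ramified.

ramified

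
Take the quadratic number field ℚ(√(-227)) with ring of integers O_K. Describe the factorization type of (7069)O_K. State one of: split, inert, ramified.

d = -227 ≡ 1 (mod 4), so O_K = ℤ[(1+√-227)/2] and disc(K) = d = -227.
disc(K) = -227 is not divisible by 7069; 7069 is unramified.
Compute (-227/7069) via Euler: 6842^((7069-1)/2) mod 7069 = 7068, so (-227/7069) = -1.
d is a non-residue mod p, hence 7069 remains inert in O_K.

remains prime (inert)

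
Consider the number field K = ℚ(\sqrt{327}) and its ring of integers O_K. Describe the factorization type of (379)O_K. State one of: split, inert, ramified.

d = 327 ≡ 3 (mod 4), so O_K = ℤ[√327] and disc(K) = 4d = 1308.
disc(K) = 1308 is not divisible by 379; 379 is unramified.
(327/379) = 327^189 mod 379 = 1, giving Legendre symbol 1.
Legendre symbol 1 ⇒ 379 is split.

split — (379) = 𝔭₁𝔭₂ with 𝔭₁ ≠ 𝔭₂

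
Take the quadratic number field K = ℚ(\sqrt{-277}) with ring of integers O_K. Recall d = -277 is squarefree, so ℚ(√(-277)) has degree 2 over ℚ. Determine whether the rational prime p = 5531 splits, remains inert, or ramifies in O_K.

5531 remains inert

d = -277 ≡ 3 (mod 4), so O_K = ℤ[√-277] and disc(K) = 4d = -1108.
disc(K) = -1108 is not divisible by 5531; 5531 is unramified.
Legendre symbol by Euler's criterion: (-277/5531) ≡ (-277)^2765 ≡ 5530 (mod 5531), i.e. (-277/5531) = -1.
d is a non-residue mod p, hence 5531 remains inert in O_K.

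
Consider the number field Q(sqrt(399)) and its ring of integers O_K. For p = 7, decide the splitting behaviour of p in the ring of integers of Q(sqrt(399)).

7 is ramified

d = 399 ≡ 3 (mod 4), so O_K = ℤ[√399] and disc(K) = 4d = 1596.
7 divides disc(K) = 1596, so 7 ramifies.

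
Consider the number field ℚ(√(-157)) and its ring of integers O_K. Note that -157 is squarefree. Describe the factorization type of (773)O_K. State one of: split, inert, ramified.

-157 mod 4 = 3, hence disc K = 4·(-157) = -628 and O_K = ℤ[√-157].
disc(K) = -628 is not divisible by 773; 773 is unramified.
Compute (-157/773) via Euler: 616^((773-1)/2) mod 773 = 1, so (-157/773) = 1.
d is a quadratic residue mod p, hence 773 splits in O_K.

splits completely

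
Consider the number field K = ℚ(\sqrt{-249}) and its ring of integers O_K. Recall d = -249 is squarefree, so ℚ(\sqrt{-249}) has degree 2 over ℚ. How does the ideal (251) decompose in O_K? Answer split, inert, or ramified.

d = -249 ≡ 3 (mod 4), so O_K = ℤ[√-249] and disc(K) = 4d = -996.
251 ∤ -996, so 251 is unramified.
(-249/251) = 2^125 mod 251 = 250, giving Legendre symbol -1.
Legendre symbol -1 ⇒ 251 is inert.

p is inert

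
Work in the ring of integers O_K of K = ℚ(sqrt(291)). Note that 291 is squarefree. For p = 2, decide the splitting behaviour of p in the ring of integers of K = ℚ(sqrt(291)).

Since 291 ≢ 1 mod 4, the ring of integers is ℤ[√291] with discriminant 4·291 = 1164.
Ramification test: 2 | 1164. The prime 2 ramifies in K.

ramified — (2) = 𝔭²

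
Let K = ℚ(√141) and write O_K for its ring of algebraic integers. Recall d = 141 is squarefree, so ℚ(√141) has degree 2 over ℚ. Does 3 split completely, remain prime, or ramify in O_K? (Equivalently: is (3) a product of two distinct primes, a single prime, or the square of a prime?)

d = 141 ≡ 1 (mod 4), so O_K = ℤ[(1+√141)/2] and disc(K) = d = 141.
3 divides disc(K) = 141, so 3 ramifies.

ramified — (3) = 𝔭²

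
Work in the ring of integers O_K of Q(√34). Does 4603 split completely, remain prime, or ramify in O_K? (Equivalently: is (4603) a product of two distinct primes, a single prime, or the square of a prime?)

Since 34 ≢ 1 mod 4, the ring of integers is ℤ[√34] with discriminant 4·34 = 136.
disc(K) = 136 is not divisible by 4603; 4603 is unramified.
Legendre symbol by Euler's criterion: (34/4603) ≡ 34^2301 ≡ 4602 (mod 4603), i.e. (34/4603) = -1.
Legendre symbol -1 ⇒ 4603 is inert.

inert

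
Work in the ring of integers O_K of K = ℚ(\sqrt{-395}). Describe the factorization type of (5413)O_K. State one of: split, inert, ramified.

p splits

Since -395 ≡ 1 mod 4, the ring of integers is ℤ[(1+√-395)/2] with discriminant -395.
5413 ∤ -395, so 5413 is unramified.
(-395/5413) = 5018^2706 mod 5413 = 1, giving Legendre symbol 1.
(-395/5413) = 1, so 5413 splits.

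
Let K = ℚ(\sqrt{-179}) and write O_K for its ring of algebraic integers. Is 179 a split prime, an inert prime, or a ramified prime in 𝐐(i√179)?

-179 mod 4 = 1, hence disc K = -179 and O_K = ℤ[(1+√-179)/2].
Ramification test: 179 | -179. The prime 179 ramifies in K.

p ramifies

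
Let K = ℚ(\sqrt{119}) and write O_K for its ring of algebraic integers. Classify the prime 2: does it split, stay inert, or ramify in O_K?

119 mod 4 = 3, hence disc K = 4·119 = 476 and O_K = ℤ[√119].
disc(K) = 476 = 2·238, so p = 2 is ramified.

ramifies in O_K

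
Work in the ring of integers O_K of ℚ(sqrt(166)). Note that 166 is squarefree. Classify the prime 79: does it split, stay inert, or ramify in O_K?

Since 166 ≢ 1 mod 4, the ring of integers is ℤ[√166] with discriminant 4·166 = 664.
Since gcd(79, 664) = 1 the prime 79 does not ramify.
(166/79) = 8^39 mod 79 = 1, giving Legendre symbol 1.
Legendre symbol 1 ⇒ 79 is split.

split — (79) = 𝔭₁𝔭₂ with 𝔭₁ ≠ 𝔭₂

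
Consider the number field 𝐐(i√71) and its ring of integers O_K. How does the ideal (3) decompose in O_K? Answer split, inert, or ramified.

-71 mod 4 = 1, hence disc K = -71 and O_K = ℤ[(1+√-71)/2].
disc(K) = -71 is not divisible by 3; 3 is unramified.
Compute (-71/3) via Euler: 1^((3-1)/2) mod 3 = 1, so (-71/3) = 1.
Legendre symbol 1 ⇒ 3 is split.

splits completely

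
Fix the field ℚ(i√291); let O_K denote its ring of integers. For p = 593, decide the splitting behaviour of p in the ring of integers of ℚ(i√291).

Since -291 ≡ 1 mod 4, the ring of integers is ℤ[(1+√-291)/2] with discriminant -291.
593 ∤ -291, so 593 is unramified.
Legendre symbol by Euler's criterion: (-291/593) ≡ (-291)^296 ≡ 592 (mod 593), i.e. (-291/593) = -1.
d is a non-residue mod p, hence 593 remains inert in O_K.

593 remains inert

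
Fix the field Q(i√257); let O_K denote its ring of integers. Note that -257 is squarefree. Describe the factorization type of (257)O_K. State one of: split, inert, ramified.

257 is ramified

d = -257 ≡ 3 (mod 4), so O_K = ℤ[√-257] and disc(K) = 4d = -1028.
Ramification test: 257 | -1028. The prime 257 ramifies in K.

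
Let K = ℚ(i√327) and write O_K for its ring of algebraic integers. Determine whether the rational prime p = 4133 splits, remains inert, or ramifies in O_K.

-327 mod 4 = 1, hence disc K = -327 and O_K = ℤ[(1+√-327)/2].
disc(K) = -327 is not divisible by 4133; 4133 is unramified.
Euler's criterion: (-327)^2066 mod 4133 = 4132. Thus (-327|4133) = -1.
(-327/4133) = -1, so 4133 is inert.

inert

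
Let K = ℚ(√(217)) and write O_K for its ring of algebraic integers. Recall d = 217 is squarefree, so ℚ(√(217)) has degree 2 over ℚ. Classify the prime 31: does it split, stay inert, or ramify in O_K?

ramified

Since 217 ≡ 1 mod 4, the ring of integers is ℤ[(1+√217)/2] with discriminant 217.
Ramification test: 31 | 217. The prime 31 ramifies in K.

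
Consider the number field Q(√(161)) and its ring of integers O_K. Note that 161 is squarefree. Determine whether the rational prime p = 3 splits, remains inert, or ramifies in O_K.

161 mod 4 = 1, hence disc K = 161 and O_K = ℤ[(1+√161)/2].
Since gcd(3, 161) = 1 the prime 3 does not ramify.
Legendre symbol by Euler's criterion: (161/3) ≡ 161^1 ≡ 2 (mod 3), i.e. (161/3) = -1.
Legendre symbol -1 ⇒ 3 is inert.

inert — (3) stays prime in O_K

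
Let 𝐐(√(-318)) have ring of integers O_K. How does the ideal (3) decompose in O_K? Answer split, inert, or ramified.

d = -318 ≡ 2 (mod 4), so O_K = ℤ[√-318] and disc(K) = 4d = -1272.
disc(K) = -1272 = 3·(-424), so p = 3 is ramified.

ramifies in O_K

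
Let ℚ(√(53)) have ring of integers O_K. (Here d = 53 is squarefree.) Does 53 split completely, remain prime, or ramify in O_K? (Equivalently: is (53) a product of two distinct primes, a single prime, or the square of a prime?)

53 is ramified

Since 53 ≡ 1 mod 4, the ring of integers is ℤ[(1+√53)/2] with discriminant 53.
disc(K) = 53 = 53·1, so p = 53 is ramified.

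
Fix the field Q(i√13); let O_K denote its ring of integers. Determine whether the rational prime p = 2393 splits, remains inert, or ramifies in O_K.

-13 mod 4 = 3, hence disc K = 4·(-13) = -52 and O_K = ℤ[√-13].
disc(K) = -52 is not divisible by 2393; 2393 is unramified.
Compute (-13/2393) via Euler: 2380^((2393-1)/2) mod 2393 = 1, so (-13/2393) = 1.
Legendre symbol 1 ⇒ 2393 is split.

split — (2393) = 𝔭₁𝔭₂ with 𝔭₁ ≠ 𝔭₂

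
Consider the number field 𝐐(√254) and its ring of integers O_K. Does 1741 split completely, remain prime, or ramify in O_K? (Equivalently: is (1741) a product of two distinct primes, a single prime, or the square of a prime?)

254 mod 4 = 2, hence disc K = 4·254 = 1016 and O_K = ℤ[√254].
1741 ∤ 1016, so 1741 is unramified.
Compute (254/1741) via Euler: 254^((1741-1)/2) mod 1741 = 1, so (254/1741) = 1.
(254/1741) = 1, so 1741 splits.

p splits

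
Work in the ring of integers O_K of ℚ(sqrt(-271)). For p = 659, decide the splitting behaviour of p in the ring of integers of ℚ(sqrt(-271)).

-271 mod 4 = 1, hence disc K = -271 and O_K = ℤ[(1+√-271)/2].
Since gcd(659, -271) = 1 the prime 659 does not ramify.
Compute (-271/659) via Euler: 388^((659-1)/2) mod 659 = 658, so (-271/659) = -1.
Legendre symbol -1 ⇒ 659 is inert.

659 remains inert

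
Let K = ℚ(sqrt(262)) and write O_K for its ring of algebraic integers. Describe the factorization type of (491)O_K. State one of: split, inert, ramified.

inert — (491) stays prime in O_K

262 mod 4 = 2, hence disc K = 4·262 = 1048 and O_K = ℤ[√262].
Since gcd(491, 1048) = 1 the prime 491 does not ramify.
(262/491) = 262^245 mod 491 = 490, giving Legendre symbol -1.
(262/491) = -1, so 491 is inert.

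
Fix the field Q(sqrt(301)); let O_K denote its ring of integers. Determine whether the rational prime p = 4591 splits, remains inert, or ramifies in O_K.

split

d = 301 ≡ 1 (mod 4), so O_K = ℤ[(1+√301)/2] and disc(K) = d = 301.
Since gcd(4591, 301) = 1 the prime 4591 does not ramify.
Legendre symbol by Euler's criterion: (301/4591) ≡ 301^2295 ≡ 1 (mod 4591), i.e. (301/4591) = 1.
Legendre symbol 1 ⇒ 4591 is split.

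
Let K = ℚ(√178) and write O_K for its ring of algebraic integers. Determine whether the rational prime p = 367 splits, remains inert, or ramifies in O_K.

splits completely

Since 178 ≢ 1 mod 4, the ring of integers is ℤ[√178] with discriminant 4·178 = 712.
Since gcd(367, 712) = 1 the prime 367 does not ramify.
(178/367) = 178^183 mod 367 = 1, giving Legendre symbol 1.
d is a quadratic residue mod p, hence 367 splits in O_K.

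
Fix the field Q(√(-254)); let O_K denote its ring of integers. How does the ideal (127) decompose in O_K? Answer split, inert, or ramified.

Since -254 ≢ 1 mod 4, the ring of integers is ℤ[√-254] with discriminant 4·(-254) = -1016.
127 divides disc(K) = -1016, so 127 ramifies.

ramifies in O_K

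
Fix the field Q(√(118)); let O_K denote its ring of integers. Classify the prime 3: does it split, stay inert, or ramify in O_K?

d = 118 ≡ 2 (mod 4), so O_K = ℤ[√118] and disc(K) = 4d = 472.
disc(K) = 472 is not divisible by 3; 3 is unramified.
Euler's criterion: 118^1 mod 3 = 1. Thus (118|3) = 1.
d is a quadratic residue mod p, hence 3 splits in O_K.

split — (3) = 𝔭₁𝔭₂ with 𝔭₁ ≠ 𝔭₂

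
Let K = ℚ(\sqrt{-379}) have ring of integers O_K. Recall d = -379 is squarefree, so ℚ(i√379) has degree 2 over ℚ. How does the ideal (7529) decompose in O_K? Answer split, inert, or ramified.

p is inert

-379 mod 4 = 1, hence disc K = -379 and O_K = ℤ[(1+√-379)/2].
disc(K) = -379 is not divisible by 7529; 7529 is unramified.
Euler's criterion: (-379)^3764 mod 7529 = 7528. Thus (-379|7529) = -1.
(-379/7529) = -1, so 7529 is inert.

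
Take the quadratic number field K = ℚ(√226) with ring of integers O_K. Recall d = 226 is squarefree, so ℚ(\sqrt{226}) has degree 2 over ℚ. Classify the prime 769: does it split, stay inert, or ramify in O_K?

226 mod 4 = 2, hence disc K = 4·226 = 904 and O_K = ℤ[√226].
Since gcd(769, 904) = 1 the prime 769 does not ramify.
(226/769) = 226^384 mod 769 = 1, giving Legendre symbol 1.
(226/769) = 1, so 769 splits.

split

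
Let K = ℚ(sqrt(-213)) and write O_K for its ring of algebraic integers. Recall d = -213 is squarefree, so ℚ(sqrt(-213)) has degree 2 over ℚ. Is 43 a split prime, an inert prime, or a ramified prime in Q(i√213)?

-213 mod 4 = 3, hence disc K = 4·(-213) = -852 and O_K = ℤ[√-213].
Since gcd(43, -852) = 1 the prime 43 does not ramify.
Euler's criterion: (-213)^21 mod 43 = 42. Thus (-213|43) = -1.
d is a non-residue mod p, hence 43 remains inert in O_K.

43 remains inert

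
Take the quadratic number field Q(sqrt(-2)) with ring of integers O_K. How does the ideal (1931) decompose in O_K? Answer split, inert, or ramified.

d = -2 ≡ 2 (mod 4), so O_K = ℤ[√-2] and disc(K) = 4d = -8.
Since gcd(1931, -8) = 1 the prime 1931 does not ramify.
Legendre symbol by Euler's criterion: (-2/1931) ≡ (-2)^965 ≡ 1 (mod 1931), i.e. (-2/1931) = 1.
(-2/1931) = 1, so 1931 splits.

split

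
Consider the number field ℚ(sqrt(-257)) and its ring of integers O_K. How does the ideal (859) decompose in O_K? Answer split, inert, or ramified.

inert

d = -257 ≡ 3 (mod 4), so O_K = ℤ[√-257] and disc(K) = 4d = -1028.
859 ∤ -1028, so 859 is unramified.
Legendre symbol by Euler's criterion: (-257/859) ≡ (-257)^429 ≡ 858 (mod 859), i.e. (-257/859) = -1.
d is a non-residue mod p, hence 859 remains inert in O_K.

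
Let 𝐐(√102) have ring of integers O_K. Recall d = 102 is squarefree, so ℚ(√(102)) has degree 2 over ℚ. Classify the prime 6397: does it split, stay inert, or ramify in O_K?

d = 102 ≡ 2 (mod 4), so O_K = ℤ[√102] and disc(K) = 4d = 408.
6397 ∤ 408, so 6397 is unramified.
Euler's criterion: 102^3198 mod 6397 = 1. Thus (102|6397) = 1.
Legendre symbol 1 ⇒ 6397 is split.

p splits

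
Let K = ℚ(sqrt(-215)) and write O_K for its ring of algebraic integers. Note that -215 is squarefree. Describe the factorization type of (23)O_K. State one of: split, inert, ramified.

-215 mod 4 = 1, hence disc K = -215 and O_K = ℤ[(1+√-215)/2].
disc(K) = -215 is not divisible by 23; 23 is unramified.
(-215/23) = 15^11 mod 23 = 22, giving Legendre symbol -1.
Legendre symbol -1 ⇒ 23 is inert.

p is inert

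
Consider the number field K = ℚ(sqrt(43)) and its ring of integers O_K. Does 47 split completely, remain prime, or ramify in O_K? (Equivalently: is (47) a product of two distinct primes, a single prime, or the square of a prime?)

remains prime (inert)

Since 43 ≢ 1 mod 4, the ring of integers is ℤ[√43] with discriminant 4·43 = 172.
disc(K) = 172 is not divisible by 47; 47 is unramified.
(43/47) = 43^23 mod 47 = 46, giving Legendre symbol -1.
d is a non-residue mod p, hence 47 remains inert in O_K.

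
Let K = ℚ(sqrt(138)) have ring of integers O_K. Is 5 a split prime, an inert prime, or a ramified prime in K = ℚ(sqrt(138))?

Since 138 ≢ 1 mod 4, the ring of integers is ℤ[√138] with discriminant 4·138 = 552.
Since gcd(5, 552) = 1 the prime 5 does not ramify.
(138/5) = 3^2 mod 5 = 4, giving Legendre symbol -1.
(138/5) = -1, so 5 is inert.

remains prime (inert)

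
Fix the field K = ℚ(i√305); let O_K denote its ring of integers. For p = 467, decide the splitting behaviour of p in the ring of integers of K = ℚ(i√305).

Since -305 ≢ 1 mod 4, the ring of integers is ℤ[√-305] with discriminant 4·(-305) = -1220.
Since gcd(467, -1220) = 1 the prime 467 does not ramify.
Euler's criterion: (-305)^233 mod 467 = 466. Thus (-305|467) = -1.
(-305/467) = -1, so 467 is inert.

p is inert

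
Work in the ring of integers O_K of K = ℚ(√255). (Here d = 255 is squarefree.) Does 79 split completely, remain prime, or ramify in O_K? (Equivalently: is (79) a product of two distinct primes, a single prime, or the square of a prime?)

d = 255 ≡ 3 (mod 4), so O_K = ℤ[√255] and disc(K) = 4d = 1020.
79 ∤ 1020, so 79 is unramified.
Euler's criterion: 255^39 mod 79 = 1. Thus (255|79) = 1.
(255/79) = 1, so 79 splits.

split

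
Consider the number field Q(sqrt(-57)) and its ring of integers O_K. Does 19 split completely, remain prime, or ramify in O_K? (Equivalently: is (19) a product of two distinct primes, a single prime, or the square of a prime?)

ramifies in O_K

Since -57 ≢ 1 mod 4, the ring of integers is ℤ[√-57] with discriminant 4·(-57) = -228.
Ramification test: 19 | -228. The prime 19 ramifies in K.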